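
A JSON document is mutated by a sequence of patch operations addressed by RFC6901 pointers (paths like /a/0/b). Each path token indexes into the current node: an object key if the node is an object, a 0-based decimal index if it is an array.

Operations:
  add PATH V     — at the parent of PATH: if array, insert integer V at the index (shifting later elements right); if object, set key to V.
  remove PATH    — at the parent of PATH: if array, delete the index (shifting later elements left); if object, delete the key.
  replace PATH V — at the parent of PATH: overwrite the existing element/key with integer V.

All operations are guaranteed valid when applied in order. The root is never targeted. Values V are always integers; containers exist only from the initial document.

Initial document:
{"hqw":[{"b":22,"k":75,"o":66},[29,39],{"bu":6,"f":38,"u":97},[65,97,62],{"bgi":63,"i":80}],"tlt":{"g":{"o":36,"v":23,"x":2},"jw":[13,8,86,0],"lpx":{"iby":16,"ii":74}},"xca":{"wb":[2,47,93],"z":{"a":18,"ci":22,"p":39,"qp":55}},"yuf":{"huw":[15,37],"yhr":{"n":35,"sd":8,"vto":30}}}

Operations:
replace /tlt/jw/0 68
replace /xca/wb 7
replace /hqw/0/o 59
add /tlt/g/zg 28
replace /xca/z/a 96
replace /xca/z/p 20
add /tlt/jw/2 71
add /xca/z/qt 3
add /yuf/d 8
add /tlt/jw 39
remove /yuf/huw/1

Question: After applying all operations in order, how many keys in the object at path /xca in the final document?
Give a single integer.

After op 1 (replace /tlt/jw/0 68): {"hqw":[{"b":22,"k":75,"o":66},[29,39],{"bu":6,"f":38,"u":97},[65,97,62],{"bgi":63,"i":80}],"tlt":{"g":{"o":36,"v":23,"x":2},"jw":[68,8,86,0],"lpx":{"iby":16,"ii":74}},"xca":{"wb":[2,47,93],"z":{"a":18,"ci":22,"p":39,"qp":55}},"yuf":{"huw":[15,37],"yhr":{"n":35,"sd":8,"vto":30}}}
After op 2 (replace /xca/wb 7): {"hqw":[{"b":22,"k":75,"o":66},[29,39],{"bu":6,"f":38,"u":97},[65,97,62],{"bgi":63,"i":80}],"tlt":{"g":{"o":36,"v":23,"x":2},"jw":[68,8,86,0],"lpx":{"iby":16,"ii":74}},"xca":{"wb":7,"z":{"a":18,"ci":22,"p":39,"qp":55}},"yuf":{"huw":[15,37],"yhr":{"n":35,"sd":8,"vto":30}}}
After op 3 (replace /hqw/0/o 59): {"hqw":[{"b":22,"k":75,"o":59},[29,39],{"bu":6,"f":38,"u":97},[65,97,62],{"bgi":63,"i":80}],"tlt":{"g":{"o":36,"v":23,"x":2},"jw":[68,8,86,0],"lpx":{"iby":16,"ii":74}},"xca":{"wb":7,"z":{"a":18,"ci":22,"p":39,"qp":55}},"yuf":{"huw":[15,37],"yhr":{"n":35,"sd":8,"vto":30}}}
After op 4 (add /tlt/g/zg 28): {"hqw":[{"b":22,"k":75,"o":59},[29,39],{"bu":6,"f":38,"u":97},[65,97,62],{"bgi":63,"i":80}],"tlt":{"g":{"o":36,"v":23,"x":2,"zg":28},"jw":[68,8,86,0],"lpx":{"iby":16,"ii":74}},"xca":{"wb":7,"z":{"a":18,"ci":22,"p":39,"qp":55}},"yuf":{"huw":[15,37],"yhr":{"n":35,"sd":8,"vto":30}}}
After op 5 (replace /xca/z/a 96): {"hqw":[{"b":22,"k":75,"o":59},[29,39],{"bu":6,"f":38,"u":97},[65,97,62],{"bgi":63,"i":80}],"tlt":{"g":{"o":36,"v":23,"x":2,"zg":28},"jw":[68,8,86,0],"lpx":{"iby":16,"ii":74}},"xca":{"wb":7,"z":{"a":96,"ci":22,"p":39,"qp":55}},"yuf":{"huw":[15,37],"yhr":{"n":35,"sd":8,"vto":30}}}
After op 6 (replace /xca/z/p 20): {"hqw":[{"b":22,"k":75,"o":59},[29,39],{"bu":6,"f":38,"u":97},[65,97,62],{"bgi":63,"i":80}],"tlt":{"g":{"o":36,"v":23,"x":2,"zg":28},"jw":[68,8,86,0],"lpx":{"iby":16,"ii":74}},"xca":{"wb":7,"z":{"a":96,"ci":22,"p":20,"qp":55}},"yuf":{"huw":[15,37],"yhr":{"n":35,"sd":8,"vto":30}}}
After op 7 (add /tlt/jw/2 71): {"hqw":[{"b":22,"k":75,"o":59},[29,39],{"bu":6,"f":38,"u":97},[65,97,62],{"bgi":63,"i":80}],"tlt":{"g":{"o":36,"v":23,"x":2,"zg":28},"jw":[68,8,71,86,0],"lpx":{"iby":16,"ii":74}},"xca":{"wb":7,"z":{"a":96,"ci":22,"p":20,"qp":55}},"yuf":{"huw":[15,37],"yhr":{"n":35,"sd":8,"vto":30}}}
After op 8 (add /xca/z/qt 3): {"hqw":[{"b":22,"k":75,"o":59},[29,39],{"bu":6,"f":38,"u":97},[65,97,62],{"bgi":63,"i":80}],"tlt":{"g":{"o":36,"v":23,"x":2,"zg":28},"jw":[68,8,71,86,0],"lpx":{"iby":16,"ii":74}},"xca":{"wb":7,"z":{"a":96,"ci":22,"p":20,"qp":55,"qt":3}},"yuf":{"huw":[15,37],"yhr":{"n":35,"sd":8,"vto":30}}}
After op 9 (add /yuf/d 8): {"hqw":[{"b":22,"k":75,"o":59},[29,39],{"bu":6,"f":38,"u":97},[65,97,62],{"bgi":63,"i":80}],"tlt":{"g":{"o":36,"v":23,"x":2,"zg":28},"jw":[68,8,71,86,0],"lpx":{"iby":16,"ii":74}},"xca":{"wb":7,"z":{"a":96,"ci":22,"p":20,"qp":55,"qt":3}},"yuf":{"d":8,"huw":[15,37],"yhr":{"n":35,"sd":8,"vto":30}}}
After op 10 (add /tlt/jw 39): {"hqw":[{"b":22,"k":75,"o":59},[29,39],{"bu":6,"f":38,"u":97},[65,97,62],{"bgi":63,"i":80}],"tlt":{"g":{"o":36,"v":23,"x":2,"zg":28},"jw":39,"lpx":{"iby":16,"ii":74}},"xca":{"wb":7,"z":{"a":96,"ci":22,"p":20,"qp":55,"qt":3}},"yuf":{"d":8,"huw":[15,37],"yhr":{"n":35,"sd":8,"vto":30}}}
After op 11 (remove /yuf/huw/1): {"hqw":[{"b":22,"k":75,"o":59},[29,39],{"bu":6,"f":38,"u":97},[65,97,62],{"bgi":63,"i":80}],"tlt":{"g":{"o":36,"v":23,"x":2,"zg":28},"jw":39,"lpx":{"iby":16,"ii":74}},"xca":{"wb":7,"z":{"a":96,"ci":22,"p":20,"qp":55,"qt":3}},"yuf":{"d":8,"huw":[15],"yhr":{"n":35,"sd":8,"vto":30}}}
Size at path /xca: 2

Answer: 2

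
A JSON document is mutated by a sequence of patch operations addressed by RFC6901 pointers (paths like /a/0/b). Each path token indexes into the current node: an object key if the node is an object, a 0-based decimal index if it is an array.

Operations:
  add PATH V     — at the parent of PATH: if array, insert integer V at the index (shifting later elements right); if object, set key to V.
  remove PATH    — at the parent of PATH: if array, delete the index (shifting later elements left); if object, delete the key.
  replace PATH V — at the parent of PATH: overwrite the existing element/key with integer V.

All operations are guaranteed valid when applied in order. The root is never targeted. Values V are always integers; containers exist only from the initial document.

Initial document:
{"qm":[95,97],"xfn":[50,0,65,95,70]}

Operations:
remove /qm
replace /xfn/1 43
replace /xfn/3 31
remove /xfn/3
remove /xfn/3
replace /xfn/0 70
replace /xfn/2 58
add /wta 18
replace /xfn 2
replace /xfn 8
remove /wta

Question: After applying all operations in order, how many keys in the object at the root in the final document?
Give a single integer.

Answer: 1

Derivation:
After op 1 (remove /qm): {"xfn":[50,0,65,95,70]}
After op 2 (replace /xfn/1 43): {"xfn":[50,43,65,95,70]}
After op 3 (replace /xfn/3 31): {"xfn":[50,43,65,31,70]}
After op 4 (remove /xfn/3): {"xfn":[50,43,65,70]}
After op 5 (remove /xfn/3): {"xfn":[50,43,65]}
After op 6 (replace /xfn/0 70): {"xfn":[70,43,65]}
After op 7 (replace /xfn/2 58): {"xfn":[70,43,58]}
After op 8 (add /wta 18): {"wta":18,"xfn":[70,43,58]}
After op 9 (replace /xfn 2): {"wta":18,"xfn":2}
After op 10 (replace /xfn 8): {"wta":18,"xfn":8}
After op 11 (remove /wta): {"xfn":8}
Size at the root: 1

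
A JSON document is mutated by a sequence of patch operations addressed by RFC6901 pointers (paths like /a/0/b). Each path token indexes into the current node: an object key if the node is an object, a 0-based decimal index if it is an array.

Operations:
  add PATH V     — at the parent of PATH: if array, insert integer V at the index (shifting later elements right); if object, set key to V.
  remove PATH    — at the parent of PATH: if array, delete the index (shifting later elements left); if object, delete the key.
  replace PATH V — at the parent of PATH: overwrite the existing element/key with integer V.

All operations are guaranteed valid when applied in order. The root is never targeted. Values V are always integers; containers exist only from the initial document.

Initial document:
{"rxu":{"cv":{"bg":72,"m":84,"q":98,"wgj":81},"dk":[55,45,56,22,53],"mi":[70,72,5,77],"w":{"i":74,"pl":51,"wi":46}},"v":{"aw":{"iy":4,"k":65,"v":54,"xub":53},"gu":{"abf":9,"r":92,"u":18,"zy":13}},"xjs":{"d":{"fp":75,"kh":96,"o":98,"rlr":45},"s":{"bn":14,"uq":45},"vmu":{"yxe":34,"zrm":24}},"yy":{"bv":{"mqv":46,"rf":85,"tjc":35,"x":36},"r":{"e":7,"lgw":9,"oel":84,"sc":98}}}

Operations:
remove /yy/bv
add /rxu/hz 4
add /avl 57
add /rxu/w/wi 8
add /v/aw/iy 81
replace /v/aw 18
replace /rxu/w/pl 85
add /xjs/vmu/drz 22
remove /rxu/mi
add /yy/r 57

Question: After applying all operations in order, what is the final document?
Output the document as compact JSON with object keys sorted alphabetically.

Answer: {"avl":57,"rxu":{"cv":{"bg":72,"m":84,"q":98,"wgj":81},"dk":[55,45,56,22,53],"hz":4,"w":{"i":74,"pl":85,"wi":8}},"v":{"aw":18,"gu":{"abf":9,"r":92,"u":18,"zy":13}},"xjs":{"d":{"fp":75,"kh":96,"o":98,"rlr":45},"s":{"bn":14,"uq":45},"vmu":{"drz":22,"yxe":34,"zrm":24}},"yy":{"r":57}}

Derivation:
After op 1 (remove /yy/bv): {"rxu":{"cv":{"bg":72,"m":84,"q":98,"wgj":81},"dk":[55,45,56,22,53],"mi":[70,72,5,77],"w":{"i":74,"pl":51,"wi":46}},"v":{"aw":{"iy":4,"k":65,"v":54,"xub":53},"gu":{"abf":9,"r":92,"u":18,"zy":13}},"xjs":{"d":{"fp":75,"kh":96,"o":98,"rlr":45},"s":{"bn":14,"uq":45},"vmu":{"yxe":34,"zrm":24}},"yy":{"r":{"e":7,"lgw":9,"oel":84,"sc":98}}}
After op 2 (add /rxu/hz 4): {"rxu":{"cv":{"bg":72,"m":84,"q":98,"wgj":81},"dk":[55,45,56,22,53],"hz":4,"mi":[70,72,5,77],"w":{"i":74,"pl":51,"wi":46}},"v":{"aw":{"iy":4,"k":65,"v":54,"xub":53},"gu":{"abf":9,"r":92,"u":18,"zy":13}},"xjs":{"d":{"fp":75,"kh":96,"o":98,"rlr":45},"s":{"bn":14,"uq":45},"vmu":{"yxe":34,"zrm":24}},"yy":{"r":{"e":7,"lgw":9,"oel":84,"sc":98}}}
After op 3 (add /avl 57): {"avl":57,"rxu":{"cv":{"bg":72,"m":84,"q":98,"wgj":81},"dk":[55,45,56,22,53],"hz":4,"mi":[70,72,5,77],"w":{"i":74,"pl":51,"wi":46}},"v":{"aw":{"iy":4,"k":65,"v":54,"xub":53},"gu":{"abf":9,"r":92,"u":18,"zy":13}},"xjs":{"d":{"fp":75,"kh":96,"o":98,"rlr":45},"s":{"bn":14,"uq":45},"vmu":{"yxe":34,"zrm":24}},"yy":{"r":{"e":7,"lgw":9,"oel":84,"sc":98}}}
After op 4 (add /rxu/w/wi 8): {"avl":57,"rxu":{"cv":{"bg":72,"m":84,"q":98,"wgj":81},"dk":[55,45,56,22,53],"hz":4,"mi":[70,72,5,77],"w":{"i":74,"pl":51,"wi":8}},"v":{"aw":{"iy":4,"k":65,"v":54,"xub":53},"gu":{"abf":9,"r":92,"u":18,"zy":13}},"xjs":{"d":{"fp":75,"kh":96,"o":98,"rlr":45},"s":{"bn":14,"uq":45},"vmu":{"yxe":34,"zrm":24}},"yy":{"r":{"e":7,"lgw":9,"oel":84,"sc":98}}}
After op 5 (add /v/aw/iy 81): {"avl":57,"rxu":{"cv":{"bg":72,"m":84,"q":98,"wgj":81},"dk":[55,45,56,22,53],"hz":4,"mi":[70,72,5,77],"w":{"i":74,"pl":51,"wi":8}},"v":{"aw":{"iy":81,"k":65,"v":54,"xub":53},"gu":{"abf":9,"r":92,"u":18,"zy":13}},"xjs":{"d":{"fp":75,"kh":96,"o":98,"rlr":45},"s":{"bn":14,"uq":45},"vmu":{"yxe":34,"zrm":24}},"yy":{"r":{"e":7,"lgw":9,"oel":84,"sc":98}}}
After op 6 (replace /v/aw 18): {"avl":57,"rxu":{"cv":{"bg":72,"m":84,"q":98,"wgj":81},"dk":[55,45,56,22,53],"hz":4,"mi":[70,72,5,77],"w":{"i":74,"pl":51,"wi":8}},"v":{"aw":18,"gu":{"abf":9,"r":92,"u":18,"zy":13}},"xjs":{"d":{"fp":75,"kh":96,"o":98,"rlr":45},"s":{"bn":14,"uq":45},"vmu":{"yxe":34,"zrm":24}},"yy":{"r":{"e":7,"lgw":9,"oel":84,"sc":98}}}
After op 7 (replace /rxu/w/pl 85): {"avl":57,"rxu":{"cv":{"bg":72,"m":84,"q":98,"wgj":81},"dk":[55,45,56,22,53],"hz":4,"mi":[70,72,5,77],"w":{"i":74,"pl":85,"wi":8}},"v":{"aw":18,"gu":{"abf":9,"r":92,"u":18,"zy":13}},"xjs":{"d":{"fp":75,"kh":96,"o":98,"rlr":45},"s":{"bn":14,"uq":45},"vmu":{"yxe":34,"zrm":24}},"yy":{"r":{"e":7,"lgw":9,"oel":84,"sc":98}}}
After op 8 (add /xjs/vmu/drz 22): {"avl":57,"rxu":{"cv":{"bg":72,"m":84,"q":98,"wgj":81},"dk":[55,45,56,22,53],"hz":4,"mi":[70,72,5,77],"w":{"i":74,"pl":85,"wi":8}},"v":{"aw":18,"gu":{"abf":9,"r":92,"u":18,"zy":13}},"xjs":{"d":{"fp":75,"kh":96,"o":98,"rlr":45},"s":{"bn":14,"uq":45},"vmu":{"drz":22,"yxe":34,"zrm":24}},"yy":{"r":{"e":7,"lgw":9,"oel":84,"sc":98}}}
After op 9 (remove /rxu/mi): {"avl":57,"rxu":{"cv":{"bg":72,"m":84,"q":98,"wgj":81},"dk":[55,45,56,22,53],"hz":4,"w":{"i":74,"pl":85,"wi":8}},"v":{"aw":18,"gu":{"abf":9,"r":92,"u":18,"zy":13}},"xjs":{"d":{"fp":75,"kh":96,"o":98,"rlr":45},"s":{"bn":14,"uq":45},"vmu":{"drz":22,"yxe":34,"zrm":24}},"yy":{"r":{"e":7,"lgw":9,"oel":84,"sc":98}}}
After op 10 (add /yy/r 57): {"avl":57,"rxu":{"cv":{"bg":72,"m":84,"q":98,"wgj":81},"dk":[55,45,56,22,53],"hz":4,"w":{"i":74,"pl":85,"wi":8}},"v":{"aw":18,"gu":{"abf":9,"r":92,"u":18,"zy":13}},"xjs":{"d":{"fp":75,"kh":96,"o":98,"rlr":45},"s":{"bn":14,"uq":45},"vmu":{"drz":22,"yxe":34,"zrm":24}},"yy":{"r":57}}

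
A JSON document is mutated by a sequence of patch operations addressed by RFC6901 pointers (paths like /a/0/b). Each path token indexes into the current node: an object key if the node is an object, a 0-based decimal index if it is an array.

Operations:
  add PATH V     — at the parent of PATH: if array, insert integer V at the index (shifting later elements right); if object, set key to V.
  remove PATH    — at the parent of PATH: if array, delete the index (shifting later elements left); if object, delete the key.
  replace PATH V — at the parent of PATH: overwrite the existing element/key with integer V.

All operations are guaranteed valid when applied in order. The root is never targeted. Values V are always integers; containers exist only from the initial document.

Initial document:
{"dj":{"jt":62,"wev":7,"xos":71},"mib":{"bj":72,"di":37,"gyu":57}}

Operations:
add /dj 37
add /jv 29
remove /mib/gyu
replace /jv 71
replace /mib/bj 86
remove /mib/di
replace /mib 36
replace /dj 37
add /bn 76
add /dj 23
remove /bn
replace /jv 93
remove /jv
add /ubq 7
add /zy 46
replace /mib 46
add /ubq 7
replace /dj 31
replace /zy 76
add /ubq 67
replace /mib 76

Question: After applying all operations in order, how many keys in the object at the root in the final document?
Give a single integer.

Answer: 4

Derivation:
After op 1 (add /dj 37): {"dj":37,"mib":{"bj":72,"di":37,"gyu":57}}
After op 2 (add /jv 29): {"dj":37,"jv":29,"mib":{"bj":72,"di":37,"gyu":57}}
After op 3 (remove /mib/gyu): {"dj":37,"jv":29,"mib":{"bj":72,"di":37}}
After op 4 (replace /jv 71): {"dj":37,"jv":71,"mib":{"bj":72,"di":37}}
After op 5 (replace /mib/bj 86): {"dj":37,"jv":71,"mib":{"bj":86,"di":37}}
After op 6 (remove /mib/di): {"dj":37,"jv":71,"mib":{"bj":86}}
After op 7 (replace /mib 36): {"dj":37,"jv":71,"mib":36}
After op 8 (replace /dj 37): {"dj":37,"jv":71,"mib":36}
After op 9 (add /bn 76): {"bn":76,"dj":37,"jv":71,"mib":36}
After op 10 (add /dj 23): {"bn":76,"dj":23,"jv":71,"mib":36}
After op 11 (remove /bn): {"dj":23,"jv":71,"mib":36}
After op 12 (replace /jv 93): {"dj":23,"jv":93,"mib":36}
After op 13 (remove /jv): {"dj":23,"mib":36}
After op 14 (add /ubq 7): {"dj":23,"mib":36,"ubq":7}
After op 15 (add /zy 46): {"dj":23,"mib":36,"ubq":7,"zy":46}
After op 16 (replace /mib 46): {"dj":23,"mib":46,"ubq":7,"zy":46}
After op 17 (add /ubq 7): {"dj":23,"mib":46,"ubq":7,"zy":46}
After op 18 (replace /dj 31): {"dj":31,"mib":46,"ubq":7,"zy":46}
After op 19 (replace /zy 76): {"dj":31,"mib":46,"ubq":7,"zy":76}
After op 20 (add /ubq 67): {"dj":31,"mib":46,"ubq":67,"zy":76}
After op 21 (replace /mib 76): {"dj":31,"mib":76,"ubq":67,"zy":76}
Size at the root: 4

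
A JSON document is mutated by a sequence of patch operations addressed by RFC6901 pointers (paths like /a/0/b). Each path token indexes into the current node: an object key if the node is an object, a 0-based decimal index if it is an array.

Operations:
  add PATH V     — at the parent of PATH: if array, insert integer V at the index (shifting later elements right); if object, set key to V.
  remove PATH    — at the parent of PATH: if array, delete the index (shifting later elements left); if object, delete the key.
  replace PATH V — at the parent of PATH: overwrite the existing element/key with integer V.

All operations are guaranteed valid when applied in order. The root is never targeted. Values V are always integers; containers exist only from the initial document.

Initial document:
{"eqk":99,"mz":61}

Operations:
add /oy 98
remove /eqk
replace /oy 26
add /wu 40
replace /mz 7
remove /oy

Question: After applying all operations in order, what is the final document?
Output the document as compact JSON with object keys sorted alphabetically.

After op 1 (add /oy 98): {"eqk":99,"mz":61,"oy":98}
After op 2 (remove /eqk): {"mz":61,"oy":98}
After op 3 (replace /oy 26): {"mz":61,"oy":26}
After op 4 (add /wu 40): {"mz":61,"oy":26,"wu":40}
After op 5 (replace /mz 7): {"mz":7,"oy":26,"wu":40}
After op 6 (remove /oy): {"mz":7,"wu":40}

Answer: {"mz":7,"wu":40}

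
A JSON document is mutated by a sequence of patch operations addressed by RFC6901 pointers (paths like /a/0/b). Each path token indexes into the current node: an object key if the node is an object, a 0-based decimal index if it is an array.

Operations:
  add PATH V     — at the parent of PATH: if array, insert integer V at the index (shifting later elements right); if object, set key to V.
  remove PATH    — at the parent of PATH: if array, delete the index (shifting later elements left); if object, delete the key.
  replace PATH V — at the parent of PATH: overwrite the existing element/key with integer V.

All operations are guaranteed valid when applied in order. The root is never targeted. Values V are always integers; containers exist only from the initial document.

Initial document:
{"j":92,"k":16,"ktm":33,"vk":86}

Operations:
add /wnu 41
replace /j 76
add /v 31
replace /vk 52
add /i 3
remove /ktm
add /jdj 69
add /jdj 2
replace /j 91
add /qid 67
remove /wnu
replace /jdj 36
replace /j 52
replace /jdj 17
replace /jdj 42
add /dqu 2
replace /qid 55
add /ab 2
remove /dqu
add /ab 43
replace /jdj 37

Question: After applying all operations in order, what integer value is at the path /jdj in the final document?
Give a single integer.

After op 1 (add /wnu 41): {"j":92,"k":16,"ktm":33,"vk":86,"wnu":41}
After op 2 (replace /j 76): {"j":76,"k":16,"ktm":33,"vk":86,"wnu":41}
After op 3 (add /v 31): {"j":76,"k":16,"ktm":33,"v":31,"vk":86,"wnu":41}
After op 4 (replace /vk 52): {"j":76,"k":16,"ktm":33,"v":31,"vk":52,"wnu":41}
After op 5 (add /i 3): {"i":3,"j":76,"k":16,"ktm":33,"v":31,"vk":52,"wnu":41}
After op 6 (remove /ktm): {"i":3,"j":76,"k":16,"v":31,"vk":52,"wnu":41}
After op 7 (add /jdj 69): {"i":3,"j":76,"jdj":69,"k":16,"v":31,"vk":52,"wnu":41}
After op 8 (add /jdj 2): {"i":3,"j":76,"jdj":2,"k":16,"v":31,"vk":52,"wnu":41}
After op 9 (replace /j 91): {"i":3,"j":91,"jdj":2,"k":16,"v":31,"vk":52,"wnu":41}
After op 10 (add /qid 67): {"i":3,"j":91,"jdj":2,"k":16,"qid":67,"v":31,"vk":52,"wnu":41}
After op 11 (remove /wnu): {"i":3,"j":91,"jdj":2,"k":16,"qid":67,"v":31,"vk":52}
After op 12 (replace /jdj 36): {"i":3,"j":91,"jdj":36,"k":16,"qid":67,"v":31,"vk":52}
After op 13 (replace /j 52): {"i":3,"j":52,"jdj":36,"k":16,"qid":67,"v":31,"vk":52}
After op 14 (replace /jdj 17): {"i":3,"j":52,"jdj":17,"k":16,"qid":67,"v":31,"vk":52}
After op 15 (replace /jdj 42): {"i":3,"j":52,"jdj":42,"k":16,"qid":67,"v":31,"vk":52}
After op 16 (add /dqu 2): {"dqu":2,"i":3,"j":52,"jdj":42,"k":16,"qid":67,"v":31,"vk":52}
After op 17 (replace /qid 55): {"dqu":2,"i":3,"j":52,"jdj":42,"k":16,"qid":55,"v":31,"vk":52}
After op 18 (add /ab 2): {"ab":2,"dqu":2,"i":3,"j":52,"jdj":42,"k":16,"qid":55,"v":31,"vk":52}
After op 19 (remove /dqu): {"ab":2,"i":3,"j":52,"jdj":42,"k":16,"qid":55,"v":31,"vk":52}
After op 20 (add /ab 43): {"ab":43,"i":3,"j":52,"jdj":42,"k":16,"qid":55,"v":31,"vk":52}
After op 21 (replace /jdj 37): {"ab":43,"i":3,"j":52,"jdj":37,"k":16,"qid":55,"v":31,"vk":52}
Value at /jdj: 37

Answer: 37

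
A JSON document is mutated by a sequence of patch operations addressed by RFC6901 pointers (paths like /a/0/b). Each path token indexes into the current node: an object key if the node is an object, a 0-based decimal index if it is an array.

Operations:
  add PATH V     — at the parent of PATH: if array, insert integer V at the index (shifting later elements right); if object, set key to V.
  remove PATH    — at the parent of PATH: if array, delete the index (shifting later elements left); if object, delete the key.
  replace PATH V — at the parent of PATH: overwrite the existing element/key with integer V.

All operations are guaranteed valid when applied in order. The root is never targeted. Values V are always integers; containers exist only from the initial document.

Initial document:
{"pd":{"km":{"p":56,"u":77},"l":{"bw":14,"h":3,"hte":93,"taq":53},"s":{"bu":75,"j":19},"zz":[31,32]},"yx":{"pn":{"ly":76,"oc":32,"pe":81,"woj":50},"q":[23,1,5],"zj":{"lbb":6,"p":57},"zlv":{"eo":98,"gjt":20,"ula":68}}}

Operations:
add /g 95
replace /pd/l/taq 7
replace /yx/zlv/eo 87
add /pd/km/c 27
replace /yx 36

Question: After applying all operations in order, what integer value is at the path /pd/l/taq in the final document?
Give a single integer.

After op 1 (add /g 95): {"g":95,"pd":{"km":{"p":56,"u":77},"l":{"bw":14,"h":3,"hte":93,"taq":53},"s":{"bu":75,"j":19},"zz":[31,32]},"yx":{"pn":{"ly":76,"oc":32,"pe":81,"woj":50},"q":[23,1,5],"zj":{"lbb":6,"p":57},"zlv":{"eo":98,"gjt":20,"ula":68}}}
After op 2 (replace /pd/l/taq 7): {"g":95,"pd":{"km":{"p":56,"u":77},"l":{"bw":14,"h":3,"hte":93,"taq":7},"s":{"bu":75,"j":19},"zz":[31,32]},"yx":{"pn":{"ly":76,"oc":32,"pe":81,"woj":50},"q":[23,1,5],"zj":{"lbb":6,"p":57},"zlv":{"eo":98,"gjt":20,"ula":68}}}
After op 3 (replace /yx/zlv/eo 87): {"g":95,"pd":{"km":{"p":56,"u":77},"l":{"bw":14,"h":3,"hte":93,"taq":7},"s":{"bu":75,"j":19},"zz":[31,32]},"yx":{"pn":{"ly":76,"oc":32,"pe":81,"woj":50},"q":[23,1,5],"zj":{"lbb":6,"p":57},"zlv":{"eo":87,"gjt":20,"ula":68}}}
After op 4 (add /pd/km/c 27): {"g":95,"pd":{"km":{"c":27,"p":56,"u":77},"l":{"bw":14,"h":3,"hte":93,"taq":7},"s":{"bu":75,"j":19},"zz":[31,32]},"yx":{"pn":{"ly":76,"oc":32,"pe":81,"woj":50},"q":[23,1,5],"zj":{"lbb":6,"p":57},"zlv":{"eo":87,"gjt":20,"ula":68}}}
After op 5 (replace /yx 36): {"g":95,"pd":{"km":{"c":27,"p":56,"u":77},"l":{"bw":14,"h":3,"hte":93,"taq":7},"s":{"bu":75,"j":19},"zz":[31,32]},"yx":36}
Value at /pd/l/taq: 7

Answer: 7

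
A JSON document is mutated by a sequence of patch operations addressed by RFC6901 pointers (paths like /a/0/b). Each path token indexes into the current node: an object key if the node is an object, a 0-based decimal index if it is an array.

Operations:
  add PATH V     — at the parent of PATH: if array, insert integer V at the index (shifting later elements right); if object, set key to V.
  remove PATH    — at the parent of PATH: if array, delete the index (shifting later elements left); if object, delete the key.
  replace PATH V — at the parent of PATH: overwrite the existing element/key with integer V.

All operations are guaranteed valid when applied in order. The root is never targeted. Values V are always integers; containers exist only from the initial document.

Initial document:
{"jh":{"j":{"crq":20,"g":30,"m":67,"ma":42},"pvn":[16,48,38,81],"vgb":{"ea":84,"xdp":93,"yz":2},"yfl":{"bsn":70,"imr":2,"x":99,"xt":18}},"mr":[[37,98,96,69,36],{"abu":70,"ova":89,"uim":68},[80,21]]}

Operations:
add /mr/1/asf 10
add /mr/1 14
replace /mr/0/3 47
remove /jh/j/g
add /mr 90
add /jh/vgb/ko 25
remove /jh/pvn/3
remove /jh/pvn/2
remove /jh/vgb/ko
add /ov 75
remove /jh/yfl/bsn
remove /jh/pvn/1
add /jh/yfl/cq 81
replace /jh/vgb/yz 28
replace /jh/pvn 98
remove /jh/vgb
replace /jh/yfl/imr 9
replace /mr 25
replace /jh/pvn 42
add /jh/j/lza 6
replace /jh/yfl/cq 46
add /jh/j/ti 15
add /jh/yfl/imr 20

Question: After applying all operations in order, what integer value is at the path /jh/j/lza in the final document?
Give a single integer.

Answer: 6

Derivation:
After op 1 (add /mr/1/asf 10): {"jh":{"j":{"crq":20,"g":30,"m":67,"ma":42},"pvn":[16,48,38,81],"vgb":{"ea":84,"xdp":93,"yz":2},"yfl":{"bsn":70,"imr":2,"x":99,"xt":18}},"mr":[[37,98,96,69,36],{"abu":70,"asf":10,"ova":89,"uim":68},[80,21]]}
After op 2 (add /mr/1 14): {"jh":{"j":{"crq":20,"g":30,"m":67,"ma":42},"pvn":[16,48,38,81],"vgb":{"ea":84,"xdp":93,"yz":2},"yfl":{"bsn":70,"imr":2,"x":99,"xt":18}},"mr":[[37,98,96,69,36],14,{"abu":70,"asf":10,"ova":89,"uim":68},[80,21]]}
After op 3 (replace /mr/0/3 47): {"jh":{"j":{"crq":20,"g":30,"m":67,"ma":42},"pvn":[16,48,38,81],"vgb":{"ea":84,"xdp":93,"yz":2},"yfl":{"bsn":70,"imr":2,"x":99,"xt":18}},"mr":[[37,98,96,47,36],14,{"abu":70,"asf":10,"ova":89,"uim":68},[80,21]]}
After op 4 (remove /jh/j/g): {"jh":{"j":{"crq":20,"m":67,"ma":42},"pvn":[16,48,38,81],"vgb":{"ea":84,"xdp":93,"yz":2},"yfl":{"bsn":70,"imr":2,"x":99,"xt":18}},"mr":[[37,98,96,47,36],14,{"abu":70,"asf":10,"ova":89,"uim":68},[80,21]]}
After op 5 (add /mr 90): {"jh":{"j":{"crq":20,"m":67,"ma":42},"pvn":[16,48,38,81],"vgb":{"ea":84,"xdp":93,"yz":2},"yfl":{"bsn":70,"imr":2,"x":99,"xt":18}},"mr":90}
After op 6 (add /jh/vgb/ko 25): {"jh":{"j":{"crq":20,"m":67,"ma":42},"pvn":[16,48,38,81],"vgb":{"ea":84,"ko":25,"xdp":93,"yz":2},"yfl":{"bsn":70,"imr":2,"x":99,"xt":18}},"mr":90}
After op 7 (remove /jh/pvn/3): {"jh":{"j":{"crq":20,"m":67,"ma":42},"pvn":[16,48,38],"vgb":{"ea":84,"ko":25,"xdp":93,"yz":2},"yfl":{"bsn":70,"imr":2,"x":99,"xt":18}},"mr":90}
After op 8 (remove /jh/pvn/2): {"jh":{"j":{"crq":20,"m":67,"ma":42},"pvn":[16,48],"vgb":{"ea":84,"ko":25,"xdp":93,"yz":2},"yfl":{"bsn":70,"imr":2,"x":99,"xt":18}},"mr":90}
After op 9 (remove /jh/vgb/ko): {"jh":{"j":{"crq":20,"m":67,"ma":42},"pvn":[16,48],"vgb":{"ea":84,"xdp":93,"yz":2},"yfl":{"bsn":70,"imr":2,"x":99,"xt":18}},"mr":90}
After op 10 (add /ov 75): {"jh":{"j":{"crq":20,"m":67,"ma":42},"pvn":[16,48],"vgb":{"ea":84,"xdp":93,"yz":2},"yfl":{"bsn":70,"imr":2,"x":99,"xt":18}},"mr":90,"ov":75}
After op 11 (remove /jh/yfl/bsn): {"jh":{"j":{"crq":20,"m":67,"ma":42},"pvn":[16,48],"vgb":{"ea":84,"xdp":93,"yz":2},"yfl":{"imr":2,"x":99,"xt":18}},"mr":90,"ov":75}
After op 12 (remove /jh/pvn/1): {"jh":{"j":{"crq":20,"m":67,"ma":42},"pvn":[16],"vgb":{"ea":84,"xdp":93,"yz":2},"yfl":{"imr":2,"x":99,"xt":18}},"mr":90,"ov":75}
After op 13 (add /jh/yfl/cq 81): {"jh":{"j":{"crq":20,"m":67,"ma":42},"pvn":[16],"vgb":{"ea":84,"xdp":93,"yz":2},"yfl":{"cq":81,"imr":2,"x":99,"xt":18}},"mr":90,"ov":75}
After op 14 (replace /jh/vgb/yz 28): {"jh":{"j":{"crq":20,"m":67,"ma":42},"pvn":[16],"vgb":{"ea":84,"xdp":93,"yz":28},"yfl":{"cq":81,"imr":2,"x":99,"xt":18}},"mr":90,"ov":75}
After op 15 (replace /jh/pvn 98): {"jh":{"j":{"crq":20,"m":67,"ma":42},"pvn":98,"vgb":{"ea":84,"xdp":93,"yz":28},"yfl":{"cq":81,"imr":2,"x":99,"xt":18}},"mr":90,"ov":75}
After op 16 (remove /jh/vgb): {"jh":{"j":{"crq":20,"m":67,"ma":42},"pvn":98,"yfl":{"cq":81,"imr":2,"x":99,"xt":18}},"mr":90,"ov":75}
After op 17 (replace /jh/yfl/imr 9): {"jh":{"j":{"crq":20,"m":67,"ma":42},"pvn":98,"yfl":{"cq":81,"imr":9,"x":99,"xt":18}},"mr":90,"ov":75}
After op 18 (replace /mr 25): {"jh":{"j":{"crq":20,"m":67,"ma":42},"pvn":98,"yfl":{"cq":81,"imr":9,"x":99,"xt":18}},"mr":25,"ov":75}
After op 19 (replace /jh/pvn 42): {"jh":{"j":{"crq":20,"m":67,"ma":42},"pvn":42,"yfl":{"cq":81,"imr":9,"x":99,"xt":18}},"mr":25,"ov":75}
After op 20 (add /jh/j/lza 6): {"jh":{"j":{"crq":20,"lza":6,"m":67,"ma":42},"pvn":42,"yfl":{"cq":81,"imr":9,"x":99,"xt":18}},"mr":25,"ov":75}
After op 21 (replace /jh/yfl/cq 46): {"jh":{"j":{"crq":20,"lza":6,"m":67,"ma":42},"pvn":42,"yfl":{"cq":46,"imr":9,"x":99,"xt":18}},"mr":25,"ov":75}
After op 22 (add /jh/j/ti 15): {"jh":{"j":{"crq":20,"lza":6,"m":67,"ma":42,"ti":15},"pvn":42,"yfl":{"cq":46,"imr":9,"x":99,"xt":18}},"mr":25,"ov":75}
After op 23 (add /jh/yfl/imr 20): {"jh":{"j":{"crq":20,"lza":6,"m":67,"ma":42,"ti":15},"pvn":42,"yfl":{"cq":46,"imr":20,"x":99,"xt":18}},"mr":25,"ov":75}
Value at /jh/j/lza: 6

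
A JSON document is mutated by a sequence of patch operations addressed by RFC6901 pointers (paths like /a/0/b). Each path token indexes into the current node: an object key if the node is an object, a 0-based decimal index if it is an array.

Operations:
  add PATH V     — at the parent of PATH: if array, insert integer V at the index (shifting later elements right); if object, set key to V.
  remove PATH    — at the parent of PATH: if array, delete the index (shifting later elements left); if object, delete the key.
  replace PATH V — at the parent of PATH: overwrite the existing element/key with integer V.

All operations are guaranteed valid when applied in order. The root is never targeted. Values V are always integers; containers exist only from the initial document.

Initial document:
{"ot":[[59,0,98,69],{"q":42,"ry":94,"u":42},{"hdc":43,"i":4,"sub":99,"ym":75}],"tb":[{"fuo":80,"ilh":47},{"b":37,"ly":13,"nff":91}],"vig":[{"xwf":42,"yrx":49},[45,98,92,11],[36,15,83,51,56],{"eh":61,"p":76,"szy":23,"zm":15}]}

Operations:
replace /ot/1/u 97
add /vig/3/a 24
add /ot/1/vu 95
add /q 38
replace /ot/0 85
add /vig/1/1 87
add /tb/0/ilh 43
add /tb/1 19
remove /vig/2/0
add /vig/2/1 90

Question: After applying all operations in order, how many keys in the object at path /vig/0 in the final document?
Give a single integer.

Answer: 2

Derivation:
After op 1 (replace /ot/1/u 97): {"ot":[[59,0,98,69],{"q":42,"ry":94,"u":97},{"hdc":43,"i":4,"sub":99,"ym":75}],"tb":[{"fuo":80,"ilh":47},{"b":37,"ly":13,"nff":91}],"vig":[{"xwf":42,"yrx":49},[45,98,92,11],[36,15,83,51,56],{"eh":61,"p":76,"szy":23,"zm":15}]}
After op 2 (add /vig/3/a 24): {"ot":[[59,0,98,69],{"q":42,"ry":94,"u":97},{"hdc":43,"i":4,"sub":99,"ym":75}],"tb":[{"fuo":80,"ilh":47},{"b":37,"ly":13,"nff":91}],"vig":[{"xwf":42,"yrx":49},[45,98,92,11],[36,15,83,51,56],{"a":24,"eh":61,"p":76,"szy":23,"zm":15}]}
After op 3 (add /ot/1/vu 95): {"ot":[[59,0,98,69],{"q":42,"ry":94,"u":97,"vu":95},{"hdc":43,"i":4,"sub":99,"ym":75}],"tb":[{"fuo":80,"ilh":47},{"b":37,"ly":13,"nff":91}],"vig":[{"xwf":42,"yrx":49},[45,98,92,11],[36,15,83,51,56],{"a":24,"eh":61,"p":76,"szy":23,"zm":15}]}
After op 4 (add /q 38): {"ot":[[59,0,98,69],{"q":42,"ry":94,"u":97,"vu":95},{"hdc":43,"i":4,"sub":99,"ym":75}],"q":38,"tb":[{"fuo":80,"ilh":47},{"b":37,"ly":13,"nff":91}],"vig":[{"xwf":42,"yrx":49},[45,98,92,11],[36,15,83,51,56],{"a":24,"eh":61,"p":76,"szy":23,"zm":15}]}
After op 5 (replace /ot/0 85): {"ot":[85,{"q":42,"ry":94,"u":97,"vu":95},{"hdc":43,"i":4,"sub":99,"ym":75}],"q":38,"tb":[{"fuo":80,"ilh":47},{"b":37,"ly":13,"nff":91}],"vig":[{"xwf":42,"yrx":49},[45,98,92,11],[36,15,83,51,56],{"a":24,"eh":61,"p":76,"szy":23,"zm":15}]}
After op 6 (add /vig/1/1 87): {"ot":[85,{"q":42,"ry":94,"u":97,"vu":95},{"hdc":43,"i":4,"sub":99,"ym":75}],"q":38,"tb":[{"fuo":80,"ilh":47},{"b":37,"ly":13,"nff":91}],"vig":[{"xwf":42,"yrx":49},[45,87,98,92,11],[36,15,83,51,56],{"a":24,"eh":61,"p":76,"szy":23,"zm":15}]}
After op 7 (add /tb/0/ilh 43): {"ot":[85,{"q":42,"ry":94,"u":97,"vu":95},{"hdc":43,"i":4,"sub":99,"ym":75}],"q":38,"tb":[{"fuo":80,"ilh":43},{"b":37,"ly":13,"nff":91}],"vig":[{"xwf":42,"yrx":49},[45,87,98,92,11],[36,15,83,51,56],{"a":24,"eh":61,"p":76,"szy":23,"zm":15}]}
After op 8 (add /tb/1 19): {"ot":[85,{"q":42,"ry":94,"u":97,"vu":95},{"hdc":43,"i":4,"sub":99,"ym":75}],"q":38,"tb":[{"fuo":80,"ilh":43},19,{"b":37,"ly":13,"nff":91}],"vig":[{"xwf":42,"yrx":49},[45,87,98,92,11],[36,15,83,51,56],{"a":24,"eh":61,"p":76,"szy":23,"zm":15}]}
After op 9 (remove /vig/2/0): {"ot":[85,{"q":42,"ry":94,"u":97,"vu":95},{"hdc":43,"i":4,"sub":99,"ym":75}],"q":38,"tb":[{"fuo":80,"ilh":43},19,{"b":37,"ly":13,"nff":91}],"vig":[{"xwf":42,"yrx":49},[45,87,98,92,11],[15,83,51,56],{"a":24,"eh":61,"p":76,"szy":23,"zm":15}]}
After op 10 (add /vig/2/1 90): {"ot":[85,{"q":42,"ry":94,"u":97,"vu":95},{"hdc":43,"i":4,"sub":99,"ym":75}],"q":38,"tb":[{"fuo":80,"ilh":43},19,{"b":37,"ly":13,"nff":91}],"vig":[{"xwf":42,"yrx":49},[45,87,98,92,11],[15,90,83,51,56],{"a":24,"eh":61,"p":76,"szy":23,"zm":15}]}
Size at path /vig/0: 2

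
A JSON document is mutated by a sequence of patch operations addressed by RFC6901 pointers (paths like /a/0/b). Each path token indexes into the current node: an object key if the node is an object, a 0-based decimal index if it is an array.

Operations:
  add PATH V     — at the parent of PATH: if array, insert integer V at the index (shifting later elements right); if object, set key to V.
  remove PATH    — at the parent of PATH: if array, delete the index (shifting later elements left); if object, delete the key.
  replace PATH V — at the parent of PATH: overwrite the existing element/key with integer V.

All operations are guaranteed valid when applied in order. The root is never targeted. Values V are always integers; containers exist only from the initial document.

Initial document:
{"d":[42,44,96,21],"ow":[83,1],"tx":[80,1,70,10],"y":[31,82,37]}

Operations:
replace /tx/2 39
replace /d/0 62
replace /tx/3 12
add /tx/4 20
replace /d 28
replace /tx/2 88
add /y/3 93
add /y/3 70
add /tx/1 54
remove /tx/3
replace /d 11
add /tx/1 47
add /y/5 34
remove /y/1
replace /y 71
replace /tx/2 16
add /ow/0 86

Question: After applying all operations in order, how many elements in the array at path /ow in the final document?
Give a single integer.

After op 1 (replace /tx/2 39): {"d":[42,44,96,21],"ow":[83,1],"tx":[80,1,39,10],"y":[31,82,37]}
After op 2 (replace /d/0 62): {"d":[62,44,96,21],"ow":[83,1],"tx":[80,1,39,10],"y":[31,82,37]}
After op 3 (replace /tx/3 12): {"d":[62,44,96,21],"ow":[83,1],"tx":[80,1,39,12],"y":[31,82,37]}
After op 4 (add /tx/4 20): {"d":[62,44,96,21],"ow":[83,1],"tx":[80,1,39,12,20],"y":[31,82,37]}
After op 5 (replace /d 28): {"d":28,"ow":[83,1],"tx":[80,1,39,12,20],"y":[31,82,37]}
After op 6 (replace /tx/2 88): {"d":28,"ow":[83,1],"tx":[80,1,88,12,20],"y":[31,82,37]}
After op 7 (add /y/3 93): {"d":28,"ow":[83,1],"tx":[80,1,88,12,20],"y":[31,82,37,93]}
After op 8 (add /y/3 70): {"d":28,"ow":[83,1],"tx":[80,1,88,12,20],"y":[31,82,37,70,93]}
After op 9 (add /tx/1 54): {"d":28,"ow":[83,1],"tx":[80,54,1,88,12,20],"y":[31,82,37,70,93]}
After op 10 (remove /tx/3): {"d":28,"ow":[83,1],"tx":[80,54,1,12,20],"y":[31,82,37,70,93]}
After op 11 (replace /d 11): {"d":11,"ow":[83,1],"tx":[80,54,1,12,20],"y":[31,82,37,70,93]}
After op 12 (add /tx/1 47): {"d":11,"ow":[83,1],"tx":[80,47,54,1,12,20],"y":[31,82,37,70,93]}
After op 13 (add /y/5 34): {"d":11,"ow":[83,1],"tx":[80,47,54,1,12,20],"y":[31,82,37,70,93,34]}
After op 14 (remove /y/1): {"d":11,"ow":[83,1],"tx":[80,47,54,1,12,20],"y":[31,37,70,93,34]}
After op 15 (replace /y 71): {"d":11,"ow":[83,1],"tx":[80,47,54,1,12,20],"y":71}
After op 16 (replace /tx/2 16): {"d":11,"ow":[83,1],"tx":[80,47,16,1,12,20],"y":71}
After op 17 (add /ow/0 86): {"d":11,"ow":[86,83,1],"tx":[80,47,16,1,12,20],"y":71}
Size at path /ow: 3

Answer: 3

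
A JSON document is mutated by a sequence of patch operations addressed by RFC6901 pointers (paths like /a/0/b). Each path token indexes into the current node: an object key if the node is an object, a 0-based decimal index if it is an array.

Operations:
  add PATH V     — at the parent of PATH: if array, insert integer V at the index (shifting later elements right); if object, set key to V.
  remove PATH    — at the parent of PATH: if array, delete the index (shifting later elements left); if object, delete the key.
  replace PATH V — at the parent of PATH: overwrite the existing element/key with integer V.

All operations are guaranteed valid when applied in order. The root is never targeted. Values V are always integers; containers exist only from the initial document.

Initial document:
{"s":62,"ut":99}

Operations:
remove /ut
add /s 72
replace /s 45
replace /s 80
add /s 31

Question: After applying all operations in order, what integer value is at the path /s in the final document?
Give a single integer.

Answer: 31

Derivation:
After op 1 (remove /ut): {"s":62}
After op 2 (add /s 72): {"s":72}
After op 3 (replace /s 45): {"s":45}
After op 4 (replace /s 80): {"s":80}
After op 5 (add /s 31): {"s":31}
Value at /s: 31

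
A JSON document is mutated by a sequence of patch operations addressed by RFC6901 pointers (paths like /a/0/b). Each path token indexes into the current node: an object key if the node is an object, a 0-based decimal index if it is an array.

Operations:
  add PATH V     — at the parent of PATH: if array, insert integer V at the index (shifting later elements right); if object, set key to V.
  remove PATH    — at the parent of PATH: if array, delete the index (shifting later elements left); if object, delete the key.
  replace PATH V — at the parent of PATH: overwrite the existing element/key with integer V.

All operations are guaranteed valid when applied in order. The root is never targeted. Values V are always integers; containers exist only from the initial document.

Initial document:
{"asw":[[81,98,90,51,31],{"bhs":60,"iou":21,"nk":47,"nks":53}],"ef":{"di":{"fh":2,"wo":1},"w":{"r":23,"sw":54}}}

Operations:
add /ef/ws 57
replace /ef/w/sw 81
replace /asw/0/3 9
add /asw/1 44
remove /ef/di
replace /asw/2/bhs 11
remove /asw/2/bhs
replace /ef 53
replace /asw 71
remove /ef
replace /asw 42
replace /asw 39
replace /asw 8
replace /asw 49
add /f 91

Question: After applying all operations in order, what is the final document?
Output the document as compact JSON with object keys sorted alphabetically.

After op 1 (add /ef/ws 57): {"asw":[[81,98,90,51,31],{"bhs":60,"iou":21,"nk":47,"nks":53}],"ef":{"di":{"fh":2,"wo":1},"w":{"r":23,"sw":54},"ws":57}}
After op 2 (replace /ef/w/sw 81): {"asw":[[81,98,90,51,31],{"bhs":60,"iou":21,"nk":47,"nks":53}],"ef":{"di":{"fh":2,"wo":1},"w":{"r":23,"sw":81},"ws":57}}
After op 3 (replace /asw/0/3 9): {"asw":[[81,98,90,9,31],{"bhs":60,"iou":21,"nk":47,"nks":53}],"ef":{"di":{"fh":2,"wo":1},"w":{"r":23,"sw":81},"ws":57}}
After op 4 (add /asw/1 44): {"asw":[[81,98,90,9,31],44,{"bhs":60,"iou":21,"nk":47,"nks":53}],"ef":{"di":{"fh":2,"wo":1},"w":{"r":23,"sw":81},"ws":57}}
After op 5 (remove /ef/di): {"asw":[[81,98,90,9,31],44,{"bhs":60,"iou":21,"nk":47,"nks":53}],"ef":{"w":{"r":23,"sw":81},"ws":57}}
After op 6 (replace /asw/2/bhs 11): {"asw":[[81,98,90,9,31],44,{"bhs":11,"iou":21,"nk":47,"nks":53}],"ef":{"w":{"r":23,"sw":81},"ws":57}}
After op 7 (remove /asw/2/bhs): {"asw":[[81,98,90,9,31],44,{"iou":21,"nk":47,"nks":53}],"ef":{"w":{"r":23,"sw":81},"ws":57}}
After op 8 (replace /ef 53): {"asw":[[81,98,90,9,31],44,{"iou":21,"nk":47,"nks":53}],"ef":53}
After op 9 (replace /asw 71): {"asw":71,"ef":53}
After op 10 (remove /ef): {"asw":71}
After op 11 (replace /asw 42): {"asw":42}
After op 12 (replace /asw 39): {"asw":39}
After op 13 (replace /asw 8): {"asw":8}
After op 14 (replace /asw 49): {"asw":49}
After op 15 (add /f 91): {"asw":49,"f":91}

Answer: {"asw":49,"f":91}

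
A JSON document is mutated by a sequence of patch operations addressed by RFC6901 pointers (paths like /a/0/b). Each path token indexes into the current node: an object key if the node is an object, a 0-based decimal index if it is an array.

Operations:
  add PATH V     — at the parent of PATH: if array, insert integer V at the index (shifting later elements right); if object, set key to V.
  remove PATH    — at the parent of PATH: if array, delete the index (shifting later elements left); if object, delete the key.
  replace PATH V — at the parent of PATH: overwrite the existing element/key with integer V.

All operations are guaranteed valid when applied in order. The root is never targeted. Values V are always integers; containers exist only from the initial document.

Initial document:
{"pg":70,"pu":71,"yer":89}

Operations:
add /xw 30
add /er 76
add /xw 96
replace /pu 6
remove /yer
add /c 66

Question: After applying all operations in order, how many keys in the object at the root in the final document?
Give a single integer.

After op 1 (add /xw 30): {"pg":70,"pu":71,"xw":30,"yer":89}
After op 2 (add /er 76): {"er":76,"pg":70,"pu":71,"xw":30,"yer":89}
After op 3 (add /xw 96): {"er":76,"pg":70,"pu":71,"xw":96,"yer":89}
After op 4 (replace /pu 6): {"er":76,"pg":70,"pu":6,"xw":96,"yer":89}
After op 5 (remove /yer): {"er":76,"pg":70,"pu":6,"xw":96}
After op 6 (add /c 66): {"c":66,"er":76,"pg":70,"pu":6,"xw":96}
Size at the root: 5

Answer: 5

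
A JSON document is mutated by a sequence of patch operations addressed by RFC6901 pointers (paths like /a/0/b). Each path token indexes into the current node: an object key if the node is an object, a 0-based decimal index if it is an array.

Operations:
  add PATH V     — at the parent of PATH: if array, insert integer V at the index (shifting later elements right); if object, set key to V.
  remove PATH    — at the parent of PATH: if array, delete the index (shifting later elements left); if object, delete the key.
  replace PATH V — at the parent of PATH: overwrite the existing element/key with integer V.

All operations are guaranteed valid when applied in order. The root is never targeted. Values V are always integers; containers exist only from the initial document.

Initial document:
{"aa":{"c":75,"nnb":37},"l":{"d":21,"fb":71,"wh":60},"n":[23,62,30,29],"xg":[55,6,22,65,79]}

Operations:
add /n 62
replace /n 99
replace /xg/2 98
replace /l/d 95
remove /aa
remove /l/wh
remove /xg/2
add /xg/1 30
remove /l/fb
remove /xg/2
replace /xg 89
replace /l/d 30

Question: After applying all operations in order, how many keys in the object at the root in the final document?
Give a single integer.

Answer: 3

Derivation:
After op 1 (add /n 62): {"aa":{"c":75,"nnb":37},"l":{"d":21,"fb":71,"wh":60},"n":62,"xg":[55,6,22,65,79]}
After op 2 (replace /n 99): {"aa":{"c":75,"nnb":37},"l":{"d":21,"fb":71,"wh":60},"n":99,"xg":[55,6,22,65,79]}
After op 3 (replace /xg/2 98): {"aa":{"c":75,"nnb":37},"l":{"d":21,"fb":71,"wh":60},"n":99,"xg":[55,6,98,65,79]}
After op 4 (replace /l/d 95): {"aa":{"c":75,"nnb":37},"l":{"d":95,"fb":71,"wh":60},"n":99,"xg":[55,6,98,65,79]}
After op 5 (remove /aa): {"l":{"d":95,"fb":71,"wh":60},"n":99,"xg":[55,6,98,65,79]}
After op 6 (remove /l/wh): {"l":{"d":95,"fb":71},"n":99,"xg":[55,6,98,65,79]}
After op 7 (remove /xg/2): {"l":{"d":95,"fb":71},"n":99,"xg":[55,6,65,79]}
After op 8 (add /xg/1 30): {"l":{"d":95,"fb":71},"n":99,"xg":[55,30,6,65,79]}
After op 9 (remove /l/fb): {"l":{"d":95},"n":99,"xg":[55,30,6,65,79]}
After op 10 (remove /xg/2): {"l":{"d":95},"n":99,"xg":[55,30,65,79]}
After op 11 (replace /xg 89): {"l":{"d":95},"n":99,"xg":89}
After op 12 (replace /l/d 30): {"l":{"d":30},"n":99,"xg":89}
Size at the root: 3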